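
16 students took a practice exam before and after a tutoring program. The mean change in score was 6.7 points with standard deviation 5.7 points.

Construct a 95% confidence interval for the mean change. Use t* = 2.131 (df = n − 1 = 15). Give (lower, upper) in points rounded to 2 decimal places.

This is a matched-pairs design, so SE = s_d/√n = 5.7/√16 = 1.4250.
Margin = 2.131 × 1.4250 = 3.0367; the interval is 6.7 ± 3.0367 = (3.66, 9.74).

(3.66, 9.74)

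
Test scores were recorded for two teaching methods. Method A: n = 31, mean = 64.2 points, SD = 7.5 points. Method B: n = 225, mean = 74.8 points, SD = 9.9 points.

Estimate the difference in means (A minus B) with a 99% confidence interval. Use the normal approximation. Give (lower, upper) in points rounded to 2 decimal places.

(-14.46, -6.74)

SE₁ = s₁/√n₁ = 7.5/√31 = 1.3470; SE₂ = 9.9/√225 = 0.6600.
Independent samples, unequal variances: SE_diff = √(SE₁² + SE₂²) = √(1.814409 + 0.4356) = 1.5000.
z* = 2.576, so margin of error = 2.576 × 1.5000 = 3.8640.
Difference in means = 64.2 − 74.8 = -10.6000.
-10.6000 ± 3.8640 → (-14.46, -6.74).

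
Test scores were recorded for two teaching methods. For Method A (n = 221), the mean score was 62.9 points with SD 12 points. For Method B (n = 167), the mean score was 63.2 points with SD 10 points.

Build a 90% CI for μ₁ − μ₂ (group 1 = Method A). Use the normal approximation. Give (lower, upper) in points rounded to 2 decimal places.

(-2.14, 1.54)

SE₁ = s₁/√n₁ = 12/√221 = 0.8072; SE₂ = 10/√167 = 0.7738.
Independent samples, unequal variances: SE_diff = √(SE₁² + SE₂²) = √(0.65157184 + 0.59876644) = 1.1182.
z* = 1.645, so margin of error = 1.645 × 1.1182 = 1.8394.
Difference in means = 62.9 − 63.2 = -0.3000.
-0.3000 ± 1.8394 → (-2.14, 1.54).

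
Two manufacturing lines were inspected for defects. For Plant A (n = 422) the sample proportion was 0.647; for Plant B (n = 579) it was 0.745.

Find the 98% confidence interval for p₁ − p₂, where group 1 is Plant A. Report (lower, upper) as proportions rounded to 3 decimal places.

(-0.167, -0.029)

The two standard errors are √(0.6470×0.3530/422) = 0.02326 and √(0.7450×0.2550/579) = 0.01811.
Because the samples are independent, SE_diff = √(0.02326² + 0.01811²) = 0.02948.
Using z* = 2.326 for 98%, ME = 2.326 × 0.02948 = 0.06857.
p̂₁ − p̂₂ = -0.0980; interval -0.0980 ± 0.06857 gives (-0.167, -0.029).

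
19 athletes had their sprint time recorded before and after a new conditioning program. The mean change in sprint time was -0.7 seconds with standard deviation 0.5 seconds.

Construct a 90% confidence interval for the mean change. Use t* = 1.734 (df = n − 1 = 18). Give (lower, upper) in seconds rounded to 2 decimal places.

This is a matched-pairs design, so SE = s_d/√n = 0.5/√19 = 0.1147.
Margin = 1.734 × 0.1147 = 0.1989; the interval is -0.7 ± 0.1989 = (-0.90, -0.50).

(-0.90, -0.50)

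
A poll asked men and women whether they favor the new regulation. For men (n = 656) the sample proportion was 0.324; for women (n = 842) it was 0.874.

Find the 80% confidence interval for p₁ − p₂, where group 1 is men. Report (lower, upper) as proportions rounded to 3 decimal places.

SE₁ = √(p̂₁(1−p̂₁)/n₁) = √(0.3240·0.6760/656) = 0.01827; SE₂ = √(0.8740·0.1260/842) = 0.01144.
Independent samples: SE of the difference = √(SE₁² + SE₂²) = √(0.0003337929 + 0.0001308736) = 0.02156.
z* for 80% confidence is 1.282, so the margin of error is 1.282 × 0.02156 = 0.02764.
Point estimate p̂₁ − p̂₂ = 0.3240 − 0.8740 = -0.5500.
-0.5500 ± 0.02764 → (-0.578, -0.522).

(-0.578, -0.522)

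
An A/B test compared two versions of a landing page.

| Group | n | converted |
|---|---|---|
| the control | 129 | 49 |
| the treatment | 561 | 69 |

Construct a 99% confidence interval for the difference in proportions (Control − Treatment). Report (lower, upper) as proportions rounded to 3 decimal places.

First, p̂₁ = 49/129 = 0.3798; p̂₂ = 69/561 = 0.1230.
The two standard errors are √(0.3798×0.6202/129) = 0.04273 and √(0.1230×0.8770/561) = 0.01387.
Because the samples are independent, SE_diff = √(0.04273² + 0.01387²) = 0.04492.
Using z* = 2.576 for 99%, ME = 2.576 × 0.04492 = 0.11571.
p̂₁ − p̂₂ = 0.2568; interval 0.2568 ± 0.11571 gives (0.141, 0.373).

(0.141, 0.373)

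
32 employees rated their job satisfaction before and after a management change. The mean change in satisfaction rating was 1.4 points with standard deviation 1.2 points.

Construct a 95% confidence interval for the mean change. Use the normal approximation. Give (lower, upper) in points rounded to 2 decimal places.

Paired design: SE = s_d/√n = 1.2/√32 = 0.2121.
z* = 1.960; margin of error = 1.960 × 0.2121 = 0.4157.
1.4 ± 0.4157 → (0.98, 1.82).

(0.98, 1.82)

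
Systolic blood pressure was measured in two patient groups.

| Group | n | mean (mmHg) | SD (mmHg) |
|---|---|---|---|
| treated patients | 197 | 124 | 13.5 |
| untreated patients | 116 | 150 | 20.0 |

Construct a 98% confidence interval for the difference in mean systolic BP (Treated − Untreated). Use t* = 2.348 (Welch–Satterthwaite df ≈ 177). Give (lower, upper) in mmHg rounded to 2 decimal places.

(-30.91, -21.09)

Standard errors of each mean: 13.5/√197 = 0.9618 and 20.0/√116 = 1.8570.
SE(x̄₁ − x̄₂) = √(0.9618² + 1.8570²) = 2.0913 for independent samples with unequal variances.
With t* = 2.348, the margin is 2.348 × 2.0913 = 4.9104.
x̄₁ − x̄₂ = 124 − 150 = -26.0000; the interval is -26.0000 ± 4.9104 = (-30.91, -21.09).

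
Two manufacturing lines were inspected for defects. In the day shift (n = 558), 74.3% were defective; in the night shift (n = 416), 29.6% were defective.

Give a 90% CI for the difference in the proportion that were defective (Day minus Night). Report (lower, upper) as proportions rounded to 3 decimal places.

(0.399, 0.495)

The two standard errors are √(0.7430×0.2570/558) = 0.01850 and √(0.2960×0.7040/416) = 0.02238.
Because the samples are independent, SE_diff = √(0.01850² + 0.02238²) = 0.02904.
Using z* = 1.645 for 90%, ME = 1.645 × 0.02904 = 0.04777.
p̂₁ − p̂₂ = 0.4470; interval 0.4470 ± 0.04777 gives (0.399, 0.495).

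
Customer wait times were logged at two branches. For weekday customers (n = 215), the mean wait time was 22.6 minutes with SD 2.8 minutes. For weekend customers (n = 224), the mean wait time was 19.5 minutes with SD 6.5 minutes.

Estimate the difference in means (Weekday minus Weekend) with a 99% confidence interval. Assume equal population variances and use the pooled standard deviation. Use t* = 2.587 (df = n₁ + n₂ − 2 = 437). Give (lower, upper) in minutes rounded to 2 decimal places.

(1.86, 4.34)

Pooled variance s_p² = [214·2.8² + 223·6.5²] / (215+224−2) = 25.3993, so s_p = 5.0398.
SE_diff = s_p·√(1/n₁ + 1/n₂) = 5.0398·√(1/215 + 1/224) = 0.4812.
t* = 2.587; margin = 2.587 × 0.4812 = 1.2449.
Difference = 22.6 − 19.5 = 3.1000.
3.1000 ± 1.2449 → (1.86, 4.34).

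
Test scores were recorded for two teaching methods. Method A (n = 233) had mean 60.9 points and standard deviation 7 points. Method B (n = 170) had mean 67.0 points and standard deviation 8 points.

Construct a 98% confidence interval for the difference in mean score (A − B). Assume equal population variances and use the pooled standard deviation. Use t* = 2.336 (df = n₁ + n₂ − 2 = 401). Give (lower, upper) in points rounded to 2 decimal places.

(-7.85, -4.35)

s_p = √[((n₁−1)s₁² + (n₂−1)s₂²)/(n₁+n₂−2)] = √[(232·7² + 169·8²)/401] = 7.4379.
SE = 7.4379·√(1/233 + 1/170) = 0.7502.
With t* = 2.336, margin = 2.336 × 0.7502 = 1.7525.
x̄₁ − x̄₂ = 60.9 − 67.0 = -6.1000; interval -6.1000 ± 1.7525 = (-7.85, -4.35).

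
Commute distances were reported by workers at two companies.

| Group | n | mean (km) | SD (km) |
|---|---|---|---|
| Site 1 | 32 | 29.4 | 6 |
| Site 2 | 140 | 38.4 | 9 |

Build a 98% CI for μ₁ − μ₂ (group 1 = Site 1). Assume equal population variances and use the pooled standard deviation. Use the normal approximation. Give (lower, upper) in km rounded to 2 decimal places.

Pooled variance s_p² = [31·6² + 139·9²] / (32+140−2) = 72.7941, so s_p = 8.5319.
SE_diff = s_p·√(1/n₁ + 1/n₂) = 8.5319·√(1/32 + 1/140) = 1.6717.
z* = 2.326; margin = 2.326 × 1.6717 = 3.8884.
Difference = 29.4 − 38.4 = -9.0000.
-9.0000 ± 3.8884 → (-12.89, -5.11).

(-12.89, -5.11)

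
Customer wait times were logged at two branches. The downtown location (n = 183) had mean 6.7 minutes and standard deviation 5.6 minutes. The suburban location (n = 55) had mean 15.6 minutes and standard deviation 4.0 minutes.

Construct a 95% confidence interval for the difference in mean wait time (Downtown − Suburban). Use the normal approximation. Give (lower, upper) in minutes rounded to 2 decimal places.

(-10.23, -7.57)

SE₁ = s₁/√n₁ = 5.6/√183 = 0.4140; SE₂ = 4.0/√55 = 0.5394.
Independent samples, unequal variances: SE_diff = √(SE₁² + SE₂²) = √(0.171396 + 0.29095236) = 0.6800.
z* = 1.960, so margin of error = 1.960 × 0.6800 = 1.3328.
Difference in means = 6.7 − 15.6 = -8.9000.
-8.9000 ± 1.3328 → (-10.23, -7.57).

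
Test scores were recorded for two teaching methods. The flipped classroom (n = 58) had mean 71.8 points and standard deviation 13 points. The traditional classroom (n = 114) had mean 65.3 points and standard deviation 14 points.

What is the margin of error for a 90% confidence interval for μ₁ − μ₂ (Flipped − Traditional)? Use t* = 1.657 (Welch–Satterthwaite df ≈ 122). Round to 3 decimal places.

SE₁ = s₁/√n₁ = 13/√58 = 1.7070; SE₂ = 14/√114 = 1.3112.
Independent samples, unequal variances: SE_diff = √(SE₁² + SE₂²) = √(2.913849 + 1.71924544) = 2.1525.
t* = 1.657, so margin of error = 1.657 × 2.1525 = 3.5667.

3.567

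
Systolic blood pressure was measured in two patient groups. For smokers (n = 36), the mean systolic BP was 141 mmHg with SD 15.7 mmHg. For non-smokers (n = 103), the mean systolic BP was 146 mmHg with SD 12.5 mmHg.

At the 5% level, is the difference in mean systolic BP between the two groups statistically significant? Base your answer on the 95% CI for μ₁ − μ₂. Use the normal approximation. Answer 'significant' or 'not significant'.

Per-group SEs: s₁/√n₁ = 15.7/√36 = 2.6167, s₂/√n₂ = 12.5/√103 = 1.2317.
Unpooled SE of the difference: √(6.84711889 + 1.51708489) = 2.8921.
Margin of error = z* · SE = 1.960 × 2.8921 = 5.6685.
x̄₁ − x̄₂ = 141 − 146 = -5.0000.
CI: -5.0000 ± 5.6685 = (-10.6685, 0.6685).
The interval (-10.6685, 0.6685) contains 0, so the difference is not significant.

not significant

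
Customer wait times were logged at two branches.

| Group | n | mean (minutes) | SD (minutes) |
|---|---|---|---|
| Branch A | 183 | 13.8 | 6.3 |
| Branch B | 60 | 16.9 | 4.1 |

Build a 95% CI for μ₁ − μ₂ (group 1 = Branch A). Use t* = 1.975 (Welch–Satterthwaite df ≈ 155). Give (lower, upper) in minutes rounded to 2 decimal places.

Per-group SEs: s₁/√n₁ = 6.3/√183 = 0.4657, s₂/√n₂ = 4.1/√60 = 0.5293.
Unpooled SE of the difference: √(0.21687649 + 0.28015849) = 0.7050.
Margin of error = t* · SE = 1.975 × 0.7050 = 1.3924.
x̄₁ − x̄₂ = 13.8 − 16.9 = -3.1000.
CI: -3.1000 ± 1.3924 = (-4.49, -1.71).

(-4.49, -1.71)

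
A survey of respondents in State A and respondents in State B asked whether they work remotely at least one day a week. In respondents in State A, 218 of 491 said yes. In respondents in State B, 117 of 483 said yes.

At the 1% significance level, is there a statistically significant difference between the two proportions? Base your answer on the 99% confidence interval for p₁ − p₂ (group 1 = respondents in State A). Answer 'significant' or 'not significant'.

significant

p̂₁ = 218/491 = 0.4440 and p̂₂ = 117/483 = 0.2422.
SE₁ = √(p̂₁(1−p̂₁)/n₁) = √(0.4440·0.5560/491) = 0.02242; SE₂ = √(0.2422·0.7578/483) = 0.01949.
Independent samples: SE of the difference = √(SE₁² + SE₂²) = √(0.0005026564 + 0.0003798601) = 0.02971.
z* for 99% confidence is 2.576, so the margin of error is 2.576 × 0.02971 = 0.07653.
Point estimate p̂₁ − p̂₂ = 0.4440 − 0.2422 = 0.2018.
0.2018 ± 0.07653 → (0.12527, 0.27833).
The interval (0.12527, 0.27833) does not contain 0, so the difference is significant.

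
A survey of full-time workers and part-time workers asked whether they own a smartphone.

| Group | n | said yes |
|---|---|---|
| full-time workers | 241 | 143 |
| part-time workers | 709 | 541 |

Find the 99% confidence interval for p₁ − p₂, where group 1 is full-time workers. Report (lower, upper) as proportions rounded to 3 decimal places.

Sample proportions: 143/241 = 0.5934, 541/709 = 0.7630.
Each SE is √(p̂(1−p̂)/n): √(0.5934·0.4066/241) = 0.03164 and √(0.7630·0.2370/709) = 0.01597.
SE(p̂₁ − p̂₂) = √(SE₁² + SE₂²) = √(0.0010010896 + 0.0002550409) = 0.03544, since the two samples are independent.
At 99% confidence z* = 2.576; margin = 2.576 × 0.03544 = 0.09129.
The difference is 0.5934 − 0.7630 = -0.1696, so the interval is -0.1696 ± 0.09129 = (-0.261, -0.078).

(-0.261, -0.078)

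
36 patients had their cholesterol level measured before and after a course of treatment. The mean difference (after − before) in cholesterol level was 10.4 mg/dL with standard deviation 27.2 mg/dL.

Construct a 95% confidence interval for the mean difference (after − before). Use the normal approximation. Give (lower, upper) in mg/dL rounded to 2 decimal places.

Paired design: SE = s_d/√n = 27.2/√36 = 4.5333.
z* = 1.960; margin of error = 1.960 × 4.5333 = 8.8853.
10.4 ± 8.8853 → (1.51, 19.29).

(1.51, 19.29)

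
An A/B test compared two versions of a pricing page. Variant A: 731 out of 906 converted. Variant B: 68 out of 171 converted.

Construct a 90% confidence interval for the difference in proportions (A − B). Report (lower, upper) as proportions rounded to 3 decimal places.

First, p̂₁ = 731/906 = 0.8068; p̂₂ = 68/171 = 0.3977.
The two standard errors are √(0.8068×0.1932/906) = 0.01312 and √(0.3977×0.6023/171) = 0.03743.
Because the samples are independent, SE_diff = √(0.01312² + 0.03743²) = 0.03966.
Using z* = 1.645 for 90%, ME = 1.645 × 0.03966 = 0.06524.
p̂₁ − p̂₂ = 0.4091; interval 0.4091 ± 0.06524 gives (0.344, 0.474).

(0.344, 0.474)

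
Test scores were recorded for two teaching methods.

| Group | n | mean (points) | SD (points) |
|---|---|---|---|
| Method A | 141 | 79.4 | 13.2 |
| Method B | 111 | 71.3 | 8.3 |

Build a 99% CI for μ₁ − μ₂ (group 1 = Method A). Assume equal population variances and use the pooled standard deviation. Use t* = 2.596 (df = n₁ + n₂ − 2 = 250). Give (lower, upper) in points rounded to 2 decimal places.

(4.37, 11.83)

Pooled variance s_p² = [140·13.2² + 110·8.3²] / (141+111−2) = 127.8860, so s_p = 11.3087.
SE_diff = s_p·√(1/n₁ + 1/n₂) = 11.3087·√(1/141 + 1/111) = 1.4350.
t* = 2.596; margin = 2.596 × 1.4350 = 3.7253.
Difference = 79.4 − 71.3 = 8.1000.
8.1000 ± 3.7253 → (4.37, 11.83).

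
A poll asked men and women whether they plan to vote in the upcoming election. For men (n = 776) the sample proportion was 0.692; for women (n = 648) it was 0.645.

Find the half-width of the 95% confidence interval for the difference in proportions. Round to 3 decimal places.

SE₁ = √(p̂₁(1−p̂₁)/n₁) = √(0.6920·0.3080/776) = 0.01657; SE₂ = √(0.6450·0.3550/648) = 0.01880.
Independent samples: SE of the difference = √(SE₁² + SE₂²) = √(0.0002745649 + 0.00035344) = 0.02506.
z* for 95% confidence is 1.960, so the margin of error is 1.960 × 0.02506 = 0.04912.

0.049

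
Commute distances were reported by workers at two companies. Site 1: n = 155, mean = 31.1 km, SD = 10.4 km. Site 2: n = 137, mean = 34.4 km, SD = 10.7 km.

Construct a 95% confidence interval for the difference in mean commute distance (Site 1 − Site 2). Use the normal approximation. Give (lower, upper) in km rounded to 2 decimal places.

(-5.73, -0.87)

SE₁ = s₁/√n₁ = 10.4/√155 = 0.8353; SE₂ = 10.7/√137 = 0.9142.
Independent samples, unequal variances: SE_diff = √(SE₁² + SE₂²) = √(0.69772609 + 0.83576164) = 1.2383.
z* = 1.960, so margin of error = 1.960 × 1.2383 = 2.4271.
Difference in means = 31.1 − 34.4 = -3.3000.
-3.3000 ± 2.4271 → (-5.73, -0.87).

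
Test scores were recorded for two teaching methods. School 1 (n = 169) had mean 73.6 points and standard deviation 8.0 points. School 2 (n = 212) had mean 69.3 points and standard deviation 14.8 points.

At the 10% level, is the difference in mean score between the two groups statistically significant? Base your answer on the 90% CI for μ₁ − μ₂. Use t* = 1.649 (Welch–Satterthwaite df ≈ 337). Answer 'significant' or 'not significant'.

significant

SE₁ = s₁/√n₁ = 8.0/√169 = 0.6154; SE₂ = 14.8/√212 = 1.0165.
Independent samples, unequal variances: SE_diff = √(SE₁² + SE₂²) = √(0.37871716 + 1.03327225) = 1.1883.
t* = 1.649, so margin of error = 1.649 × 1.1883 = 1.9595.
Difference in means = 73.6 − 69.3 = 4.3000.
4.3000 ± 1.9595 → (2.3405, 6.2595).
The interval (2.3405, 6.2595) does not contain 0, so the difference is significant.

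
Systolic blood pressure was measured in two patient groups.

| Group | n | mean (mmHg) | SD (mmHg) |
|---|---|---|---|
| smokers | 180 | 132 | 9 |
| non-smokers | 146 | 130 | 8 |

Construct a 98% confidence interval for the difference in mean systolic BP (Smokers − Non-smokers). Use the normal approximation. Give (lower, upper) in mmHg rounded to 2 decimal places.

Standard errors of each mean: 9/√180 = 0.6708 and 8/√146 = 0.6621.
SE(x̄₁ − x̄₂) = √(0.6708² + 0.6621²) = 0.9425 for independent samples with unequal variances.
With z* = 2.326, the margin is 2.326 × 0.9425 = 2.1923.
x̄₁ − x̄₂ = 132 − 130 = 2.0000; the interval is 2.0000 ± 2.1923 = (-0.19, 4.19).

(-0.19, 4.19)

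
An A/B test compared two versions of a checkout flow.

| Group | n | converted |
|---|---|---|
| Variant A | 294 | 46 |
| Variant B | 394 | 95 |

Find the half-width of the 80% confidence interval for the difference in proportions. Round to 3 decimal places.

p̂₁ = 46/294 = 0.1565 and p̂₂ = 95/394 = 0.2411.
SE₁ = √(p̂₁(1−p̂₁)/n₁) = √(0.1565·0.8435/294) = 0.02119; SE₂ = √(0.2411·0.7589/394) = 0.02155.
Independent samples: SE of the difference = √(SE₁² + SE₂²) = √(0.0004490161 + 0.0004644025) = 0.03022.
z* for 80% confidence is 1.282, so the margin of error is 1.282 × 0.03022 = 0.03874.

0.039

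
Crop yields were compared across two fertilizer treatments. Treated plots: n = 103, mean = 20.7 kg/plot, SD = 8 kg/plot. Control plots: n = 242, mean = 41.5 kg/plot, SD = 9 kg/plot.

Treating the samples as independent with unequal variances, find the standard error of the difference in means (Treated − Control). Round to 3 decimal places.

Standard errors of each mean: 8/√103 = 0.7883 and 9/√242 = 0.5785.
SE(x̄₁ − x̄₂) = √(0.7883² + 0.5785²) = 0.9778 for independent samples with unequal variances.

0.978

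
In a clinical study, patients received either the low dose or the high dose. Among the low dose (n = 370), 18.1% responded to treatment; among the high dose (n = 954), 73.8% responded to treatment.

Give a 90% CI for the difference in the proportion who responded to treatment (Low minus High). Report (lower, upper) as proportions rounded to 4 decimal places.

Each SE is √(p̂(1−p̂)/n): √(0.1810·0.8190/370) = 0.02002 and √(0.7380·0.2620/954) = 0.01424.
SE(p̂₁ − p̂₂) = √(SE₁² + SE₂²) = √(0.0004008004 + 0.0002027776) = 0.02457, since the two samples are independent.
At 90% confidence z* = 1.645; margin = 1.645 × 0.02457 = 0.04042.
The difference is 0.1810 − 0.7380 = -0.5570, so the interval is -0.5570 ± 0.04042 = (-0.5974, -0.5166).

(-0.5974, -0.5166)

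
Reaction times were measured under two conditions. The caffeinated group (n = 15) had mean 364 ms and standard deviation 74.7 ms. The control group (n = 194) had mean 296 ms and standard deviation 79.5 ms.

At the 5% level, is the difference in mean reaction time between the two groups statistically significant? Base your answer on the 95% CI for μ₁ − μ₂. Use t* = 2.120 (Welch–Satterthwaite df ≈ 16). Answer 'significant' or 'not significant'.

significant

SE₁ = s₁/√n₁ = 74.7/√15 = 19.2875; SE₂ = 79.5/√194 = 5.7078.
Independent samples, unequal variances: SE_diff = √(SE₁² + SE₂²) = √(372.00765625 + 32.57898084) = 20.1143.
t* = 2.120, so margin of error = 2.120 × 20.1143 = 42.6423.
Difference in means = 364 − 296 = 68.0000.
68.0000 ± 42.6423 → (25.3577, 110.6423).
The interval (25.3577, 110.6423) does not contain 0, so the difference is significant.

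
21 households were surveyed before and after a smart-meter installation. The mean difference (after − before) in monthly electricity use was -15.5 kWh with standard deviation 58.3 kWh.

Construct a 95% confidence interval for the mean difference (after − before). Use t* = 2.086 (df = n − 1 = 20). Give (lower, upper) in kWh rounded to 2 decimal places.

(-42.04, 11.04)

Paired design: SE = s_d/√n = 58.3/√21 = 12.7221.
t* = 2.086; margin of error = 2.086 × 12.7221 = 26.5383.
-15.5 ± 26.5383 → (-42.04, 11.04).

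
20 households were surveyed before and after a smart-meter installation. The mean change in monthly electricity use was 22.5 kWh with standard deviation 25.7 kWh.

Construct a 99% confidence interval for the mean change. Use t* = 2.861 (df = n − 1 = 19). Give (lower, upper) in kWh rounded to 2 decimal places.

(6.06, 38.94)

This is a matched-pairs design, so SE = s_d/√n = 25.7/√20 = 5.7467.
Margin = 2.861 × 5.7467 = 16.4413; the interval is 22.5 ± 16.4413 = (6.06, 38.94).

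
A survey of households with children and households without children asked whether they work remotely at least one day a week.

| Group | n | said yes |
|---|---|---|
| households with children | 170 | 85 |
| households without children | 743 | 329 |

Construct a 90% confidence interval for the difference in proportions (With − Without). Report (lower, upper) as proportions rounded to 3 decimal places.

p̂₁ = 85/170 = 0.5000 and p̂₂ = 329/743 = 0.4428.
SE₁ = √(p̂₁(1−p̂₁)/n₁) = √(0.5000·0.5000/170) = 0.03835; SE₂ = √(0.4428·0.5572/743) = 0.01822.
Independent samples: SE of the difference = √(SE₁² + SE₂²) = √(0.0014707225 + 0.0003319684) = 0.04246.
z* for 90% confidence is 1.645, so the margin of error is 1.645 × 0.04246 = 0.06985.
Point estimate p̂₁ − p̂₂ = 0.5000 − 0.4428 = 0.0572.
0.0572 ± 0.06985 → (-0.013, 0.127).

(-0.013, 0.127)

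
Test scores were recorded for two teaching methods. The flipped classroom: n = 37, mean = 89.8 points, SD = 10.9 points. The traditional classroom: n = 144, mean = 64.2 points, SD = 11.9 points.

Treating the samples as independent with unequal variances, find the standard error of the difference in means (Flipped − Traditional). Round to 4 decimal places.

Per-group SEs: s₁/√n₁ = 10.9/√37 = 1.7919, s₂/√n₂ = 11.9/√144 = 0.9917.
Unpooled SE of the difference: √(3.21090561 + 0.98346889) = 2.0480.

2.0480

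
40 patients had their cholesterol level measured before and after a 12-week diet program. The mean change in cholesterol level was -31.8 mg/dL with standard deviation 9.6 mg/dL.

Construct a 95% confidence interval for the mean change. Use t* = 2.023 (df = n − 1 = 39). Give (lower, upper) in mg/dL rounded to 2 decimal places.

Paired design: SE = s_d/√n = 9.6/√40 = 1.5179.
t* = 2.023; margin of error = 2.023 × 1.5179 = 3.0707.
-31.8 ± 3.0707 → (-34.87, -28.73).

(-34.87, -28.73)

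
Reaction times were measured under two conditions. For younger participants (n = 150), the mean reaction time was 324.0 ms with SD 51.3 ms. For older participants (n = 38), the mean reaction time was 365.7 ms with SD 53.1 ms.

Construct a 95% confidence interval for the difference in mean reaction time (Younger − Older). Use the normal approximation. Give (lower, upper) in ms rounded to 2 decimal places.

SE₁ = s₁/√n₁ = 51.3/√150 = 4.1886; SE₂ = 53.1/√38 = 8.6140.
Independent samples, unequal variances: SE_diff = √(SE₁² + SE₂²) = √(17.54436996 + 74.200996) = 9.5784.
z* = 1.960, so margin of error = 1.960 × 9.5784 = 18.7737.
Difference in means = 324.0 − 365.7 = -41.7000.
-41.7000 ± 18.7737 → (-60.47, -22.93).

(-60.47, -22.93)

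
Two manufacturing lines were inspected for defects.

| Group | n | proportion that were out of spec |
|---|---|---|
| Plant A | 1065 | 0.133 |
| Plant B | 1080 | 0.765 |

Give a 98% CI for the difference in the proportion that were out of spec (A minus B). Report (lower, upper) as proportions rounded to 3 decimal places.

(-0.671, -0.593)

The two standard errors are √(0.1330×0.8670/1065) = 0.01041 and √(0.7650×0.2350/1080) = 0.01290.
Because the samples are independent, SE_diff = √(0.01041² + 0.01290²) = 0.01658.
Using z* = 2.326 for 98%, ME = 2.326 × 0.01658 = 0.03857.
p̂₁ − p̂₂ = -0.6320; interval -0.6320 ± 0.03857 gives (-0.671, -0.593).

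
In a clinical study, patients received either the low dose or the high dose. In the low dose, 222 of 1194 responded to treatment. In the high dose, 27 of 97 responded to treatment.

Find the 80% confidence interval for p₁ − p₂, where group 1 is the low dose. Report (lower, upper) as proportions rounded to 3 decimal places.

(-0.153, -0.032)

p̂₁ = 222/1194 = 0.1859 and p̂₂ = 27/97 = 0.2784.
SE₁ = √(p̂₁(1−p̂₁)/n₁) = √(0.1859·0.8141/1194) = 0.01126; SE₂ = √(0.2784·0.7216/97) = 0.04551.
Independent samples: SE of the difference = √(SE₁² + SE₂²) = √(0.0001267876 + 0.0020711601) = 0.04688.
z* for 80% confidence is 1.282, so the margin of error is 1.282 × 0.04688 = 0.06010.
Point estimate p̂₁ − p̂₂ = 0.1859 − 0.2784 = -0.0925.
-0.0925 ± 0.06010 → (-0.153, -0.032).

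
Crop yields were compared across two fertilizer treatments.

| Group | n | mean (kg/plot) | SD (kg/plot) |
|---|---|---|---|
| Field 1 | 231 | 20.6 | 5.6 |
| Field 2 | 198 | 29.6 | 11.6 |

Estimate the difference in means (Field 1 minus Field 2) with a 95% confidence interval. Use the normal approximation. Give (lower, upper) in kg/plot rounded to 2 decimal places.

(-10.77, -7.23)

Standard errors of each mean: 5.6/√231 = 0.3685 and 11.6/√198 = 0.8244.
SE(x̄₁ − x̄₂) = √(0.3685² + 0.8244²) = 0.9030 for independent samples with unequal variances.
With z* = 1.960, the margin is 1.960 × 0.9030 = 1.7699.
x̄₁ − x̄₂ = 20.6 − 29.6 = -9.0000; the interval is -9.0000 ± 1.7699 = (-10.77, -7.23).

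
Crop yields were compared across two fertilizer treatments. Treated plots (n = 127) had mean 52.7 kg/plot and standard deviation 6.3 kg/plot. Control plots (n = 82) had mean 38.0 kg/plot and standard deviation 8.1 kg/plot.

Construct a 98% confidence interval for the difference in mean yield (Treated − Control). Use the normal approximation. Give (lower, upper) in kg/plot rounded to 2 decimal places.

SE₁ = s₁/√n₁ = 6.3/√127 = 0.5590; SE₂ = 8.1/√82 = 0.8945.
Independent samples, unequal variances: SE_diff = √(SE₁² + SE₂²) = √(0.312481 + 0.80013025) = 1.0548.
z* = 2.326, so margin of error = 2.326 × 1.0548 = 2.4535.
Difference in means = 52.7 − 38.0 = 14.7000.
14.7000 ± 2.4535 → (12.25, 17.15).

(12.25, 17.15)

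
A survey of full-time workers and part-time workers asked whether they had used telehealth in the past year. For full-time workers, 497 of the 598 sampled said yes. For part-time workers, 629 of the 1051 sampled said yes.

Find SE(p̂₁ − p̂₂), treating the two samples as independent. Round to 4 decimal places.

Sample proportions: 497/598 = 0.8311, 629/1051 = 0.5985.
Each SE is √(p̂(1−p̂)/n): √(0.8311·0.1689/598) = 0.01532 and √(0.5985·0.4015/1051) = 0.01512.
SE(p̂₁ − p̂₂) = √(SE₁² + SE₂²) = √(0.0002347024 + 0.0002286144) = 0.02152, since the two samples are independent.

0.0215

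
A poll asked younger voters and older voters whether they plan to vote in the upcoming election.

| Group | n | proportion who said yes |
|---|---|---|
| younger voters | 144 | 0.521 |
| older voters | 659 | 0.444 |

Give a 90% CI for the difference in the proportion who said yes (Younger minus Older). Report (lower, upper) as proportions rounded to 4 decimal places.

Each SE is √(p̂(1−p̂)/n): √(0.5210·0.4790/144) = 0.04163 and √(0.4440·0.5560/659) = 0.01935.
SE(p̂₁ − p̂₂) = √(SE₁² + SE₂²) = √(0.0017330569 + 0.0003744225) = 0.04591, since the two samples are independent.
At 90% confidence z* = 1.645; margin = 1.645 × 0.04591 = 0.07552.
The difference is 0.5210 − 0.4440 = 0.0770, so the interval is 0.0770 ± 0.07552 = (0.0015, 0.1525).

(0.0015, 0.1525)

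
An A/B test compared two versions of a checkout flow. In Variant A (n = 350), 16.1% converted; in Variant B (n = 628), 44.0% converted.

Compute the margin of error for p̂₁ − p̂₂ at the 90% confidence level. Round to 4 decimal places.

SE₁ = √(p̂₁(1−p̂₁)/n₁) = √(0.1610·0.8390/350) = 0.01965; SE₂ = √(0.4400·0.5600/628) = 0.01981.
Independent samples: SE of the difference = √(SE₁² + SE₂²) = √(0.0003861225 + 0.0003924361) = 0.02790.
z* for 90% confidence is 1.645, so the margin of error is 1.645 × 0.02790 = 0.04590.

0.0459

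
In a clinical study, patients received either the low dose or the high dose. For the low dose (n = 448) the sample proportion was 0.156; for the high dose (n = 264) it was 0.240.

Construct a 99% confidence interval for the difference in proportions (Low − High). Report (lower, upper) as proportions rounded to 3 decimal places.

(-0.165, -0.003)

Each SE is √(p̂(1−p̂)/n): √(0.1560·0.8440/448) = 0.01714 and √(0.2400·0.7600/264) = 0.02629.
SE(p̂₁ − p̂₂) = √(SE₁² + SE₂²) = √(0.0002937796 + 0.0006911641) = 0.03138, since the two samples are independent.
At 99% confidence z* = 2.576; margin = 2.576 × 0.03138 = 0.08083.
The difference is 0.1560 − 0.2400 = -0.0840, so the interval is -0.0840 ± 0.08083 = (-0.165, -0.003).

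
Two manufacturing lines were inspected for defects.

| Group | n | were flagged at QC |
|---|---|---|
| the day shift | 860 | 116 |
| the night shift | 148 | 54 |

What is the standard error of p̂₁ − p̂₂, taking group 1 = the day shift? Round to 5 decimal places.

p̂₁ = 116/860 = 0.1349 and p̂₂ = 54/148 = 0.3649.
SE₁ = √(p̂₁(1−p̂₁)/n₁) = √(0.1349·0.8651/860) = 0.01165; SE₂ = √(0.3649·0.6351/148) = 0.03957.
Independent samples: SE of the difference = √(SE₁² + SE₂²) = √(0.0001357225 + 0.0015657849) = 0.04125.

0.04125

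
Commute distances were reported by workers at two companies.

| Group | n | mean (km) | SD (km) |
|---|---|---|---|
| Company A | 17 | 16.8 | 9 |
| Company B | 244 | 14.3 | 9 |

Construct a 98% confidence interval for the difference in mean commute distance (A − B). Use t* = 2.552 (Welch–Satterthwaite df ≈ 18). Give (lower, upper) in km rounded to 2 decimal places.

(-3.26, 8.26)

SE₁ = s₁/√n₁ = 9/√17 = 2.1828; SE₂ = 9/√244 = 0.5762.
Independent samples, unequal variances: SE_diff = √(SE₁² + SE₂²) = √(4.76461584 + 0.33200644) = 2.2576.
t* = 2.552, so margin of error = 2.552 × 2.2576 = 5.7614.
Difference in means = 16.8 − 14.3 = 2.5000.
2.5000 ± 5.7614 → (-3.26, 8.26).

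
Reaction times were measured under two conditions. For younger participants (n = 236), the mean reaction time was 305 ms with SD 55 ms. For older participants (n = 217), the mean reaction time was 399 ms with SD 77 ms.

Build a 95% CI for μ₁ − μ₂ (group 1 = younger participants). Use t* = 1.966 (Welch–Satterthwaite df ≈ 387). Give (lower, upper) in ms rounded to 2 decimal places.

Standard errors of each mean: 55/√236 = 3.5802 and 77/√217 = 5.2271.
SE(x̄₁ − x̄₂) = √(3.5802² + 5.2271²) = 6.3356 for independent samples with unequal variances.
With t* = 1.966, the margin is 1.966 × 6.3356 = 12.4558.
x̄₁ − x̄₂ = 305 − 399 = -94.0000; the interval is -94.0000 ± 12.4558 = (-106.46, -81.54).

(-106.46, -81.54)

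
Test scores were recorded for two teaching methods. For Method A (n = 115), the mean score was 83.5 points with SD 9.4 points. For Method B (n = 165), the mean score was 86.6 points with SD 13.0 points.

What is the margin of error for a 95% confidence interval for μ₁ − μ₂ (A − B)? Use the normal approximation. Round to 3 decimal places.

2.624

Per-group SEs: s₁/√n₁ = 9.4/√115 = 0.8766, s₂/√n₂ = 13.0/√165 = 1.0120.
Unpooled SE of the difference: √(0.76842756 + 1.024144) = 1.3389.
Margin of error = z* · SE = 1.960 × 1.3389 = 2.6242.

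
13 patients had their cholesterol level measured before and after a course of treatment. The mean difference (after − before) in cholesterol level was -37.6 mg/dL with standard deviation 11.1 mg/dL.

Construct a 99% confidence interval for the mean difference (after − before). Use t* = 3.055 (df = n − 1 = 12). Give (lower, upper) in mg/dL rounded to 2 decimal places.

Paired design: SE = s_d/√n = 11.1/√13 = 3.0786.
t* = 3.055; margin of error = 3.055 × 3.0786 = 9.4051.
-37.6 ± 9.4051 → (-47.01, -28.19).

(-47.01, -28.19)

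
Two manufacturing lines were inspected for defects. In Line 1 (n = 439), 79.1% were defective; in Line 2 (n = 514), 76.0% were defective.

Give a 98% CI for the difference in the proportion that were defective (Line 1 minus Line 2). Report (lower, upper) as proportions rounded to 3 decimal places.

Each SE is √(p̂(1−p̂)/n): √(0.7910·0.2090/439) = 0.01941 and √(0.7600·0.2400/514) = 0.01884.
SE(p̂₁ − p̂₂) = √(SE₁² + SE₂²) = √(0.0003767481 + 0.0003549456) = 0.02705, since the two samples are independent.
At 98% confidence z* = 2.326; margin = 2.326 × 0.02705 = 0.06292.
The difference is 0.7910 − 0.7600 = 0.0310, so the interval is 0.0310 ± 0.06292 = (-0.032, 0.094).

(-0.032, 0.094)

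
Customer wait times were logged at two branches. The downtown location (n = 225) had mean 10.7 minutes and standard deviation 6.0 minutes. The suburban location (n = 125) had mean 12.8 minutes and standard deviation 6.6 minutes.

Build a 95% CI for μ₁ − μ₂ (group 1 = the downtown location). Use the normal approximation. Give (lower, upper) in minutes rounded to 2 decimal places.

(-3.50, -0.70)

Per-group SEs: s₁/√n₁ = 6.0/√225 = 0.4000, s₂/√n₂ = 6.6/√125 = 0.5903.
Unpooled SE of the difference: √(0.16 + 0.34845409) = 0.7131.
Margin of error = z* · SE = 1.960 × 0.7131 = 1.3977.
x̄₁ − x̄₂ = 10.7 − 12.8 = -2.1000.
CI: -2.1000 ± 1.3977 = (-3.50, -0.70).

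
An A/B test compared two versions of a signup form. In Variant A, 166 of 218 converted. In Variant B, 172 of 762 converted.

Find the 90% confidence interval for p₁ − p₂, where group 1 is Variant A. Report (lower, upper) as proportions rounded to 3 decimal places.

Sample proportions: 166/218 = 0.7615, 172/762 = 0.2257.
Each SE is √(p̂(1−p̂)/n): √(0.7615·0.2385/218) = 0.02886 and √(0.2257·0.7743/762) = 0.01514.
SE(p̂₁ − p̂₂) = √(SE₁² + SE₂²) = √(0.0008328996 + 0.0002292196) = 0.03259, since the two samples are independent.
At 90% confidence z* = 1.645; margin = 1.645 × 0.03259 = 0.05361.
The difference is 0.7615 − 0.2257 = 0.5358, so the interval is 0.5358 ± 0.05361 = (0.482, 0.589).

(0.482, 0.589)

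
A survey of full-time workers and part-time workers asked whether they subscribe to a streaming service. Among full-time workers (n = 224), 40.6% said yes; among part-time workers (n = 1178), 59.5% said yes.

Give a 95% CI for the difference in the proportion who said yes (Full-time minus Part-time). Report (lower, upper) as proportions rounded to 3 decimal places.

The two standard errors are √(0.4060×0.5940/224) = 0.03281 and √(0.5950×0.4050/1178) = 0.01430.
Because the samples are independent, SE_diff = √(0.03281² + 0.01430²) = 0.03579.
Using z* = 1.960 for 95%, ME = 1.960 × 0.03579 = 0.07015.
p̂₁ − p̂₂ = -0.1890; interval -0.1890 ± 0.07015 gives (-0.259, -0.119).

(-0.259, -0.119)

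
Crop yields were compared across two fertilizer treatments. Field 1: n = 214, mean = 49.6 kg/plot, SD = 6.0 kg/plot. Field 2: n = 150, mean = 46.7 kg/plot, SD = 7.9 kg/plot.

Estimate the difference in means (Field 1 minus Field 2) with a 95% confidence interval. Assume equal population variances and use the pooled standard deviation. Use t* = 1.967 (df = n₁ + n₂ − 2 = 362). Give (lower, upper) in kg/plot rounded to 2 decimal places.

(1.47, 4.33)

Pooled variance s_p² = [213·6.0² + 149·7.9²] / (214+150−2) = 46.8704, so s_p = 6.8462.
SE_diff = s_p·√(1/n₁ + 1/n₂) = 6.8462·√(1/214 + 1/150) = 0.7290.
t* = 1.967; margin = 1.967 × 0.7290 = 1.4339.
Difference = 49.6 − 46.7 = 2.9000.
2.9000 ± 1.4339 → (1.47, 4.33).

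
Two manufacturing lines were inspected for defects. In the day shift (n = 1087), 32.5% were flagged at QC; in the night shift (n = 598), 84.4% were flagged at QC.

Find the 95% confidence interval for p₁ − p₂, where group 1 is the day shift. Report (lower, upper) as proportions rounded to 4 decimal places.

SE₁ = √(p̂₁(1−p̂₁)/n₁) = √(0.3250·0.6750/1087) = 0.01421; SE₂ = √(0.8440·0.1560/598) = 0.01484.
Independent samples: SE of the difference = √(SE₁² + SE₂²) = √(0.0002019241 + 0.0002202256) = 0.02055.
z* for 95% confidence is 1.960, so the margin of error is 1.960 × 0.02055 = 0.04028.
Point estimate p̂₁ − p̂₂ = 0.3250 − 0.8440 = -0.5190.
-0.5190 ± 0.04028 → (-0.5593, -0.4787).

(-0.5593, -0.4787)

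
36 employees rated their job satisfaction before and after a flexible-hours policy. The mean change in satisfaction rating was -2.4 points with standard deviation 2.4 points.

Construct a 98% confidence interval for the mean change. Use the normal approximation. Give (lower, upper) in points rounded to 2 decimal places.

This is a matched-pairs design, so SE = s_d/√n = 2.4/√36 = 0.4000.
Margin = 2.326 × 0.4000 = 0.9304; the interval is -2.4 ± 0.9304 = (-3.33, -1.47).

(-3.33, -1.47)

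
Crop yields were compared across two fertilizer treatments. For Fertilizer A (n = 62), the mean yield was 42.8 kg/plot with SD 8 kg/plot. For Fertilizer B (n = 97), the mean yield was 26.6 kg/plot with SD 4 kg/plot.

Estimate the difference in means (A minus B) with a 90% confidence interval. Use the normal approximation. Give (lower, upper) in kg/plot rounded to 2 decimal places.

Per-group SEs: s₁/√n₁ = 8/√62 = 1.0160, s₂/√n₂ = 4/√97 = 0.4061.
Unpooled SE of the difference: √(1.032256 + 0.16491721) = 1.0942.
Margin of error = z* · SE = 1.645 × 1.0942 = 1.8000.
x̄₁ − x̄₂ = 42.8 − 26.6 = 16.2000.
CI: 16.2000 ± 1.8000 = (14.40, 18.00).

(14.40, 18.00)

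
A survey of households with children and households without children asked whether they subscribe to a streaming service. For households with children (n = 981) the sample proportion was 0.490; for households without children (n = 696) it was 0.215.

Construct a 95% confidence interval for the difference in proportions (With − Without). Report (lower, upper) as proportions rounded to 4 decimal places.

(0.2313, 0.3187)

The two standard errors are √(0.4900×0.5100/981) = 0.01596 and √(0.2150×0.7850/696) = 0.01557.
Because the samples are independent, SE_diff = √(0.01596² + 0.01557²) = 0.02230.
Using z* = 1.960 for 95%, ME = 1.960 × 0.02230 = 0.04371.
p̂₁ − p̂₂ = 0.2750; interval 0.2750 ± 0.04371 gives (0.2313, 0.3187).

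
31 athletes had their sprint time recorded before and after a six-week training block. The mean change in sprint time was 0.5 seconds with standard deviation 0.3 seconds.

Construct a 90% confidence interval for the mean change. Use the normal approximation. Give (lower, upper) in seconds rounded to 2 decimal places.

This is a matched-pairs design, so SE = s_d/√n = 0.3/√31 = 0.0539.
Margin = 1.645 × 0.0539 = 0.0887; the interval is 0.5 ± 0.0887 = (0.41, 0.59).

(0.41, 0.59)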